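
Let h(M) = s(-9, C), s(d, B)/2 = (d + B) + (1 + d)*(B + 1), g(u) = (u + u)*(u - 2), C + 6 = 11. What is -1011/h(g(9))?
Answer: 1011/104 ≈ 9.7212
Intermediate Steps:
C = 5 (C = -6 + 11 = 5)
g(u) = 2*u*(-2 + u) (g(u) = (2*u)*(-2 + u) = 2*u*(-2 + u))
s(d, B) = 2*B + 2*d + 2*(1 + B)*(1 + d) (s(d, B) = 2*((d + B) + (1 + d)*(B + 1)) = 2*((B + d) + (1 + d)*(1 + B)) = 2*((B + d) + (1 + B)*(1 + d)) = 2*(B + d + (1 + B)*(1 + d)) = 2*B + 2*d + 2*(1 + B)*(1 + d))
h(M) = -104 (h(M) = 2 + 4*5 + 4*(-9) + 2*5*(-9) = 2 + 20 - 36 - 90 = -104)
-1011/h(g(9)) = -1011/(-104) = -1011*(-1/104) = 1011/104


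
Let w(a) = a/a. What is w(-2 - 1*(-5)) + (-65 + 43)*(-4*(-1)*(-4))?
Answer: 353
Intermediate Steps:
w(a) = 1
w(-2 - 1*(-5)) + (-65 + 43)*(-4*(-1)*(-4)) = 1 + (-65 + 43)*(-4*(-1)*(-4)) = 1 - 88*(-4) = 1 - 22*(-16) = 1 + 352 = 353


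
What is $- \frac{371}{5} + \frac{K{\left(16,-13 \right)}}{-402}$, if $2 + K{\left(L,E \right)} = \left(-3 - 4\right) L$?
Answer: $- \frac{24762}{335} \approx -73.916$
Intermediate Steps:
$K{\left(L,E \right)} = -2 - 7 L$ ($K{\left(L,E \right)} = -2 + \left(-3 - 4\right) L = -2 - 7 L$)
$- \frac{371}{5} + \frac{K{\left(16,-13 \right)}}{-402} = - \frac{371}{5} + \frac{-2 - 112}{-402} = \left(-371\right) \frac{1}{5} + \left(-2 - 112\right) \left(- \frac{1}{402}\right) = - \frac{371}{5} - - \frac{19}{67} = - \frac{371}{5} + \frac{19}{67} = - \frac{24762}{335}$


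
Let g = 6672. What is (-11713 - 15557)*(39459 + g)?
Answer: -1257992370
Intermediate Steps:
(-11713 - 15557)*(39459 + g) = (-11713 - 15557)*(39459 + 6672) = -27270*46131 = -1257992370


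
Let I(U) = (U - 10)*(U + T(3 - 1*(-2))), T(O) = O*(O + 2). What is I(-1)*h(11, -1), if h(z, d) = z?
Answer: -4114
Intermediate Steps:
T(O) = O*(2 + O)
I(U) = (-10 + U)*(35 + U) (I(U) = (U - 10)*(U + (3 - 1*(-2))*(2 + (3 - 1*(-2)))) = (-10 + U)*(U + (3 + 2)*(2 + (3 + 2))) = (-10 + U)*(U + 5*(2 + 5)) = (-10 + U)*(U + 5*7) = (-10 + U)*(U + 35) = (-10 + U)*(35 + U))
I(-1)*h(11, -1) = (-350 + (-1)² + 25*(-1))*11 = (-350 + 1 - 25)*11 = -374*11 = -4114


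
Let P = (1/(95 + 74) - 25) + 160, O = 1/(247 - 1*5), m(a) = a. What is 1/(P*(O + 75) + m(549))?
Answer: 20449/218293109 ≈ 9.3677e-5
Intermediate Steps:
O = 1/242 (O = 1/(247 - 5) = 1/242 ≈ 0.0041322)
P = 22816/169 (P = (1/169 - 25) + 160 = -4224/169 + 160 = 22816/169 ≈ 135.01)
1/(P*(O + 75) + m(549)) = 1/(22816*(1/242 + 75)/169 + 549) = 1/((22816/169)*(18151/242) + 549) = 1/(207066608/20449 + 549) = 1/(218293109/20449) = 20449/218293109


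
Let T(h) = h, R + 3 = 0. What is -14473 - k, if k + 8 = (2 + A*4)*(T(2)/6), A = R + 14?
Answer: -43441/3 ≈ -14480.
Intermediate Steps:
R = -3 (R = -3 + 0 = -3)
A = 11 (A = -3 + 14 = 11)
k = 22/3 (k = -8 + (2 + 11*4)*(2/6) = -8 + (2 + 44)*(2*(⅙)) = -8 + 46*(⅓) = -8 + 46/3 = 22/3 ≈ 7.3333)
-14473 - k = -14473 - 1*22/3 = -14473 - 22/3 = -43441/3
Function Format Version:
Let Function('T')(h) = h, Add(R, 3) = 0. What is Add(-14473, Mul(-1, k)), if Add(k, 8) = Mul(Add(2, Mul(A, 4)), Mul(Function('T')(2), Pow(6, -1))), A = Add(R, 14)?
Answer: Rational(-43441, 3) ≈ -14480.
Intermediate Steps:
R = -3 (R = Add(-3, 0) = -3)
A = 11 (A = Add(-3, 14) = 11)
k = Rational(22, 3) (k = Add(-8, Mul(Add(2, Mul(11, 4)), Mul(2, Pow(6, -1)))) = Add(-8, Mul(Add(2, 44), Mul(2, Rational(1, 6)))) = Add(-8, Mul(46, Rational(1, 3))) = Add(-8, Rational(46, 3)) = Rational(22, 3) ≈ 7.3333)
Add(-14473, Mul(-1, k)) = Add(-14473, Mul(-1, Rational(22, 3))) = Add(-14473, Rational(-22, 3)) = Rational(-43441, 3)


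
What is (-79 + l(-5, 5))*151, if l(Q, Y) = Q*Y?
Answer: -15704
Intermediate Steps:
(-79 + l(-5, 5))*151 = (-79 - 5*5)*151 = (-79 - 25)*151 = -104*151 = -15704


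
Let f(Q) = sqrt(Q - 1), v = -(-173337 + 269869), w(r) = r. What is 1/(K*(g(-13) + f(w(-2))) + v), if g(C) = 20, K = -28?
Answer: I/(4*(-24273*I + 7*sqrt(3))) ≈ -1.03e-5 + 5.1446e-9*I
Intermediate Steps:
v = -96532 (v = -1*96532 = -96532)
f(Q) = sqrt(-1 + Q)
1/(K*(g(-13) + f(w(-2))) + v) = 1/(-28*(20 + sqrt(-1 - 2)) - 96532) = 1/(-28*(20 + sqrt(-3)) - 96532) = 1/(-28*(20 + I*sqrt(3)) - 96532) = 1/((-560 - 28*I*sqrt(3)) - 96532) = 1/(-97092 - 28*I*sqrt(3))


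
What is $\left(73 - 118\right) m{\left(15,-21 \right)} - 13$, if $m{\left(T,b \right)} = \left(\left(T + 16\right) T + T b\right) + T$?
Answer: $-7438$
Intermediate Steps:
$m{\left(T,b \right)} = T + T b + T \left(16 + T\right)$ ($m{\left(T,b \right)} = \left(\left(16 + T\right) T + T b\right) + T = \left(T \left(16 + T\right) + T b\right) + T = \left(T b + T \left(16 + T\right)\right) + T = T + T b + T \left(16 + T\right)$)
$\left(73 - 118\right) m{\left(15,-21 \right)} - 13 = \left(73 - 118\right) 15 \left(17 + 15 - 21\right) - 13 = - 45 \cdot 15 \cdot 11 - 13 = \left(-45\right) 165 - 13 = -7425 - 13 = -7438$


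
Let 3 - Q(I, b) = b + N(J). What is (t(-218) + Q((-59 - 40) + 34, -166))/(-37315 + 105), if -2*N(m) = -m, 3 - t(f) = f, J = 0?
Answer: -39/3721 ≈ -0.010481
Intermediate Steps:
t(f) = 3 - f
N(m) = m/2 (N(m) = -(-1)*m/2 = m/2)
Q(I, b) = 3 - b (Q(I, b) = 3 - (b + (½)*0) = 3 - (b + 0) = 3 - b)
(t(-218) + Q((-59 - 40) + 34, -166))/(-37315 + 105) = ((3 - 1*(-218)) + (3 - 1*(-166)))/(-37315 + 105) = ((3 + 218) + (3 + 166))/(-37210) = (221 + 169)*(-1/37210) = 390*(-1/37210) = -39/3721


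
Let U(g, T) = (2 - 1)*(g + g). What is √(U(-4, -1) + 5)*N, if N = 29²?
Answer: 841*I*√3 ≈ 1456.7*I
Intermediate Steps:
U(g, T) = 2*g (U(g, T) = 1*(2*g) = 2*g)
N = 841
√(U(-4, -1) + 5)*N = √(2*(-4) + 5)*841 = √(-8 + 5)*841 = √(-3)*841 = (I*√3)*841 = 841*I*√3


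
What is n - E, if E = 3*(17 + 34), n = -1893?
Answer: -2046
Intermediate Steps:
E = 153 (E = 3*51 = 153)
n - E = -1893 - 1*153 = -1893 - 153 = -2046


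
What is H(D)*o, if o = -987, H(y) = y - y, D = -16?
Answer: 0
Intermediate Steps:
H(y) = 0
H(D)*o = 0*(-987) = 0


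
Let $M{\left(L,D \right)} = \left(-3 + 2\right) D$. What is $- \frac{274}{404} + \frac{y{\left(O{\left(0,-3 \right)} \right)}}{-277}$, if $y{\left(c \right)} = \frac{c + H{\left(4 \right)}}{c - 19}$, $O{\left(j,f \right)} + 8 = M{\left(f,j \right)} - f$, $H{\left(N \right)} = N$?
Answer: $- \frac{455489}{671448} \approx -0.67837$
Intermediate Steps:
$M{\left(L,D \right)} = - D$
$O{\left(j,f \right)} = -8 - f - j$ ($O{\left(j,f \right)} = -8 - \left(f + j\right) = -8 - f - j$)
$y{\left(c \right)} = \frac{4 + c}{-19 + c}$ ($y{\left(c \right)} = \frac{c + 4}{c - 19} = \frac{4 + c}{-19 + c}$)
$- \frac{274}{404} + \frac{y{\left(O{\left(0,-3 \right)} \right)}}{-277} = - \frac{274}{404} + \frac{\frac{1}{-19 - 5} \left(4 - 5\right)}{-277} = \left(-274\right) \frac{1}{404} + \frac{4 + \left(-8 + 3 + 0\right)}{-19 + \left(-8 + 3 + 0\right)} \left(- \frac{1}{277}\right) = - \frac{137}{202} + \frac{4 - 5}{-19 - 5} \left(- \frac{1}{277}\right) = - \frac{137}{202} + \frac{1}{-24} \left(-1\right) \left(- \frac{1}{277}\right) = - \frac{137}{202} + \left(- \frac{1}{24}\right) \left(-1\right) \left(- \frac{1}{277}\right) = - \frac{137}{202} + \frac{1}{24} \left(- \frac{1}{277}\right) = - \frac{137}{202} - \frac{1}{6648} = - \frac{455489}{671448}$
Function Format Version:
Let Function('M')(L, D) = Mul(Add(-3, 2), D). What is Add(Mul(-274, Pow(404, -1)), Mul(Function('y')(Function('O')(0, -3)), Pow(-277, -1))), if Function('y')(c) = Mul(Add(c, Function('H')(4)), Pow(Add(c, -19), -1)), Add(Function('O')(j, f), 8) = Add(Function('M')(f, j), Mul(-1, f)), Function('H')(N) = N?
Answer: Rational(-455489, 671448) ≈ -0.67837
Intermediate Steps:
Function('M')(L, D) = Mul(-1, D)
Function('O')(j, f) = Add(-8, Mul(-1, f), Mul(-1, j)) (Function('O')(j, f) = Add(-8, Add(Mul(-1, j), Mul(-1, f))) = Add(-8, Add(Mul(-1, f), Mul(-1, j))) = Add(-8, Mul(-1, f), Mul(-1, j)))
Function('y')(c) = Mul(Pow(Add(-19, c), -1), Add(4, c)) (Function('y')(c) = Mul(Add(c, 4), Pow(Add(c, -19), -1)) = Mul(Add(4, c), Pow(Add(-19, c), -1)) = Mul(Pow(Add(-19, c), -1), Add(4, c)))
Add(Mul(-274, Pow(404, -1)), Mul(Function('y')(Function('O')(0, -3)), Pow(-277, -1))) = Add(Mul(-274, Pow(404, -1)), Mul(Mul(Pow(Add(-19, Add(-8, Mul(-1, -3), Mul(-1, 0))), -1), Add(4, Add(-8, Mul(-1, -3), Mul(-1, 0)))), Pow(-277, -1))) = Add(Mul(-274, Rational(1, 404)), Mul(Mul(Pow(Add(-19, Add(-8, 3, 0)), -1), Add(4, Add(-8, 3, 0))), Rational(-1, 277))) = Add(Rational(-137, 202), Mul(Mul(Pow(Add(-19, -5), -1), Add(4, -5)), Rational(-1, 277))) = Add(Rational(-137, 202), Mul(Mul(Pow(-24, -1), -1), Rational(-1, 277))) = Add(Rational(-137, 202), Mul(Mul(Rational(-1, 24), -1), Rational(-1, 277))) = Add(Rational(-137, 202), Mul(Rational(1, 24), Rational(-1, 277))) = Add(Rational(-137, 202), Rational(-1, 6648)) = Rational(-455489, 671448)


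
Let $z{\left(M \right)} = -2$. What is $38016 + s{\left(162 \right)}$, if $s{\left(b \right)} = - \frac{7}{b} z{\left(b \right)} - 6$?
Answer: $\frac{3078817}{81} \approx 38010.0$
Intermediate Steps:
$s{\left(b \right)} = -6 + \frac{14}{b}$ ($s{\left(b \right)} = - \frac{7}{b} \left(-2\right) - 6 = \frac{14}{b} - 6 = -6 + \frac{14}{b}$)
$38016 + s{\left(162 \right)} = 38016 - \left(6 - \frac{14}{162}\right) = 38016 + \left(-6 + 14 \cdot \frac{1}{162}\right) = 38016 + \left(-6 + \frac{7}{81}\right) = 38016 - \frac{479}{81} = \frac{3078817}{81}$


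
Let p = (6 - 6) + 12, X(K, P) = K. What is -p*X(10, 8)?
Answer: -120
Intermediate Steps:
p = 12 (p = 0 + 12 = 12)
-p*X(10, 8) = -12*10 = -1*120 = -120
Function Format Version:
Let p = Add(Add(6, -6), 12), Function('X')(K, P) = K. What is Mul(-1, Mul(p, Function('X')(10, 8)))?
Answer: -120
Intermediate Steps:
p = 12 (p = Add(0, 12) = 12)
Mul(-1, Mul(p, Function('X')(10, 8))) = Mul(-1, Mul(12, 10)) = Mul(-1, 120) = -120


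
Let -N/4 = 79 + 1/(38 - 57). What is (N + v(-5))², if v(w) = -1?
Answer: 36228361/361 ≈ 1.0036e+5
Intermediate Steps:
N = -6000/19 (N = -4*(79 + 1/(38 - 57)) = -4*(79 + 1/(-19)) = -4*(79 - 1/19) = -4*1500/19 = -6000/19 ≈ -315.79)
(N + v(-5))² = (-6000/19 - 1)² = (-6019/19)² = 36228361/361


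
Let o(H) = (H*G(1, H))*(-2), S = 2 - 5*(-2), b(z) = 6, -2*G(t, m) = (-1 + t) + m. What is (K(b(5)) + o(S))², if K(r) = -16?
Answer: 16384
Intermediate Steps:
G(t, m) = ½ - m/2 - t/2 (G(t, m) = -((-1 + t) + m)/2 = -(-1 + m + t)/2 = ½ - m/2 - t/2)
S = 12 (S = 2 + 10 = 12)
o(H) = H² (o(H) = (H*(½ - H/2 - ½*1))*(-2) = (H*(½ - H/2 - ½))*(-2) = (H*(-H/2))*(-2) = -H²/2*(-2) = H²)
(K(b(5)) + o(S))² = (-16 + 12²)² = (-16 + 144)² = 128² = 16384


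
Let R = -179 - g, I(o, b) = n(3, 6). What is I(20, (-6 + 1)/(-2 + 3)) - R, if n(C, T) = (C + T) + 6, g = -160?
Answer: 34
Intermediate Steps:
n(C, T) = 6 + C + T
I(o, b) = 15 (I(o, b) = 6 + 3 + 6 = 15)
R = -19 (R = -179 - 1*(-160) = -179 + 160 = -19)
I(20, (-6 + 1)/(-2 + 3)) - R = 15 - 1*(-19) = 15 + 19 = 34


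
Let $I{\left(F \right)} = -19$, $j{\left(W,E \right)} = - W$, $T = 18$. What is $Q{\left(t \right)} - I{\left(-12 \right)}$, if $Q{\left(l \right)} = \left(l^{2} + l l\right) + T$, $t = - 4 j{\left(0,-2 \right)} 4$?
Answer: $37$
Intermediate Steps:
$t = 0$ ($t = - 4 \left(\left(-1\right) 0\right) 4 = \left(-4\right) 0 \cdot 4 = 0 \cdot 4 = 0$)
$Q{\left(l \right)} = 18 + 2 l^{2}$ ($Q{\left(l \right)} = \left(l^{2} + l l\right) + 18 = \left(l^{2} + l^{2}\right) + 18 = 2 l^{2} + 18 = 18 + 2 l^{2}$)
$Q{\left(t \right)} - I{\left(-12 \right)} = \left(18 + 2 \cdot 0^{2}\right) - -19 = \left(18 + 2 \cdot 0\right) + 19 = \left(18 + 0\right) + 19 = 18 + 19 = 37$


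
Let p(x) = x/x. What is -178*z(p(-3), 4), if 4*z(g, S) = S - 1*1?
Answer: -267/2 ≈ -133.50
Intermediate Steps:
p(x) = 1
z(g, S) = -¼ + S/4 (z(g, S) = (S - 1*1)/4 = (S - 1)/4 = (-1 + S)/4 = -¼ + S/4)
-178*z(p(-3), 4) = -178*(-¼ + (¼)*4) = -178*(-¼ + 1) = -178*¾ = -267/2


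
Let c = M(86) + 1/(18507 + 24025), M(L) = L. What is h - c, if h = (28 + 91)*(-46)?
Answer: -236477921/42532 ≈ -5560.0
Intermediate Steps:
c = 3657753/42532 (c = 86 + 1/(18507 + 24025) = 86 + 1/42532 = 3657753/42532 ≈ 86.000)
h = -5474 (h = 119*(-46) = -5474)
h - c = -5474 - 1*3657753/42532 = -5474 - 3657753/42532 = -236477921/42532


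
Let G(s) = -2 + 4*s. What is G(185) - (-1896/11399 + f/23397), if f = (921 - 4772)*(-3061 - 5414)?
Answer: -58386997883/88900801 ≈ -656.77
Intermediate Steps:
f = 32637225 (f = -3851*(-8475) = 32637225)
G(185) - (-1896/11399 + f/23397) = (-2 + 4*185) - (-1896/11399 + 32637225/23397) = (-2 + 740) - (-1896*1/11399 + 32637225*(1/23397)) = 738 - (-1896/11399 + 10879075/7799) = 738 - 1*123995789021/88900801 = 738 - 123995789021/88900801 = -58386997883/88900801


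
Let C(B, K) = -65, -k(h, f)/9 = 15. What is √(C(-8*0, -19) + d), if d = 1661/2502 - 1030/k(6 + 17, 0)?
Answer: I*√354982926/2502 ≈ 7.5304*I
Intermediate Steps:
k(h, f) = -135 (k(h, f) = -9*15 = -135)
d = 62251/7506 (d = 1661/2502 - 1030/(-135) = 1661*(1/2502) - 1030*(-1/135) = 1661/2502 + 206/27 = 62251/7506 ≈ 8.2935)
√(C(-8*0, -19) + d) = √(-65 + 62251/7506) = √(-425639/7506) = I*√354982926/2502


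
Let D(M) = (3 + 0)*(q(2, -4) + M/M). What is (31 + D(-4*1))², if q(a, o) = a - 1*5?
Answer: 625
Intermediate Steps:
q(a, o) = -5 + a (q(a, o) = a - 5 = -5 + a)
D(M) = -6 (D(M) = (3 + 0)*((-5 + 2) + M/M) = 3*(-3 + 1) = 3*(-2) = -6)
(31 + D(-4*1))² = (31 - 6)² = 25² = 625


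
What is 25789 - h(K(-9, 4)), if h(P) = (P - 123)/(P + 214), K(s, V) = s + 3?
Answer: 5364241/208 ≈ 25790.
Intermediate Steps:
K(s, V) = 3 + s
h(P) = (-123 + P)/(214 + P)
25789 - h(K(-9, 4)) = 25789 - (-123 + (3 - 9))/(214 + (3 - 9)) = 25789 - (-123 - 6)/(214 - 6) = 25789 - (-129)/208 = 25789 - 1*(-129/208) = 25789 + 129/208 = 5364241/208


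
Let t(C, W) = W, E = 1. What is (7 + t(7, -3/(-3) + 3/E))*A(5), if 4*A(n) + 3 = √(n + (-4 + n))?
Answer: -33/4 + 11*√6/4 ≈ -1.5139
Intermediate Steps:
A(n) = -¾ + √(-4 + 2*n)/4 (A(n) = -¾ + √(n + (-4 + n))/4 = -¾ + √(-4 + 2*n)/4)
(7 + t(7, -3/(-3) + 3/E))*A(5) = (7 + (-3/(-3) + 3/1))*(-¾ + √(-4 + 2*5)/4) = (7 + (-3*(-⅓) + 3*1))*(-¾ + √(-4 + 10)/4) = (7 + (1 + 3))*(-¾ + √6/4) = (7 + 4)*(-¾ + √6/4) = 11*(-¾ + √6/4) = -33/4 + 11*√6/4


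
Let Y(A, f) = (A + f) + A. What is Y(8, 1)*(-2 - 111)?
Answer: -1921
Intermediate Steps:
Y(A, f) = f + 2*A
Y(8, 1)*(-2 - 111) = (1 + 2*8)*(-2 - 111) = (1 + 16)*(-113) = 17*(-113) = -1921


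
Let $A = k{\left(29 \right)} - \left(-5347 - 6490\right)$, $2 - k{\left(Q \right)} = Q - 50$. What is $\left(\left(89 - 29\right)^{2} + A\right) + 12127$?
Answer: $27587$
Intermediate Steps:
$k{\left(Q \right)} = 52 - Q$ ($k{\left(Q \right)} = 2 - \left(Q - 50\right) = 2 - \left(-50 + Q\right) = 52 - Q$)
$A = 11860$ ($A = \left(52 - 29\right) - \left(-5347 - 6490\right) = \left(52 - 29\right) - -11837 = 23 + 11837 = 11860$)
$\left(\left(89 - 29\right)^{2} + A\right) + 12127 = \left(\left(89 - 29\right)^{2} + 11860\right) + 12127 = \left(60^{2} + 11860\right) + 12127 = \left(3600 + 11860\right) + 12127 = 15460 + 12127 = 27587$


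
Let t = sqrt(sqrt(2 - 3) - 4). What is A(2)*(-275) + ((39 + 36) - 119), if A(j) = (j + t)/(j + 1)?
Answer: -682/3 - 275*sqrt(-4 + I)/3 ≈ -250.08 - 184.74*I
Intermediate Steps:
t = sqrt(-4 + I) (t = sqrt(sqrt(-1) - 4) = sqrt(I - 4) = sqrt(-4 + I) ≈ 0.2481 + 2.0153*I)
A(j) = (j + sqrt(-4 + I))/(1 + j) (A(j) = (j + sqrt(-4 + I))/(j + 1) = (j + sqrt(-4 + I))/(1 + j))
A(2)*(-275) + ((39 + 36) - 119) = ((2 + sqrt(-4 + I))/(1 + 2))*(-275) + ((39 + 36) - 119) = ((2 + sqrt(-4 + I))/3)*(-275) + (75 - 119) = ((2 + sqrt(-4 + I))/3)*(-275) - 44 = (2/3 + sqrt(-4 + I)/3)*(-275) - 44 = (-550/3 - 275*sqrt(-4 + I)/3) - 44 = -682/3 - 275*sqrt(-4 + I)/3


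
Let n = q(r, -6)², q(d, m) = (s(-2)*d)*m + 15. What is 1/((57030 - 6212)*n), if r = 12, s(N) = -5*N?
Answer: 1/25257816450 ≈ 3.9592e-11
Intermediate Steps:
q(d, m) = 15 + 10*d*m (q(d, m) = ((-5*(-2))*d)*m + 15 = (10*d)*m + 15 = 10*d*m + 15 = 15 + 10*d*m)
n = 497025 (n = (15 + 10*12*(-6))² = (15 - 720)² = (-705)² = 497025)
1/((57030 - 6212)*n) = 1/((57030 - 6212)*497025) = (1/497025)/50818 = (1/50818)*(1/497025) = 1/25257816450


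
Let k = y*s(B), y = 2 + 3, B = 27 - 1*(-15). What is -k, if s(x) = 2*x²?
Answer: -17640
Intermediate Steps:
B = 42 (B = 27 + 15 = 42)
y = 5
k = 17640 (k = 5*(2*42²) = 5*(2*1764) = 5*3528 = 17640)
-k = -1*17640 = -17640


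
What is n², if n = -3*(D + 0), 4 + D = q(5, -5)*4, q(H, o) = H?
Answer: 2304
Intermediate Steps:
D = 16 (D = -4 + 5*4 = -4 + 20 = 16)
n = -48 (n = -3*(16 + 0) = -3*16 = -48)
n² = (-48)² = 2304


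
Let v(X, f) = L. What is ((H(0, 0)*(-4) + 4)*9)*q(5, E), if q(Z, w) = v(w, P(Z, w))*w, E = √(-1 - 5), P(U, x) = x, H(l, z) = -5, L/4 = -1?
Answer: -864*I*√6 ≈ -2116.4*I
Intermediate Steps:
L = -4 (L = 4*(-1) = -4)
v(X, f) = -4
E = I*√6 (E = √(-6) = I*√6 ≈ 2.4495*I)
q(Z, w) = -4*w
((H(0, 0)*(-4) + 4)*9)*q(5, E) = ((-5*(-4) + 4)*9)*(-4*I*√6) = ((20 + 4)*9)*(-4*I*√6) = (24*9)*(-4*I*√6) = 216*(-4*I*√6) = -864*I*√6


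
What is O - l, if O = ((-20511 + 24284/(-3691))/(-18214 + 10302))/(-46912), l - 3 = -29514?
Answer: 40429483927411759/1369980143104 ≈ 29511.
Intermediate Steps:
l = -29511 (l = 3 - 29514 = -29511)
O = -75730385/1369980143104 (O = ((-20511 + 24284*(-1/3691))/(-7912))*(-1/46912) = ((-20511 - 24284/3691)*(-1/7912))*(-1/46912) = -75730385/3691*(-1/7912)*(-1/46912) = (75730385/29203192)*(-1/46912) = -75730385/1369980143104 ≈ -5.5278e-5)
O - l = -75730385/1369980143104 - 1*(-29511) = -75730385/1369980143104 + 29511 = 40429483927411759/1369980143104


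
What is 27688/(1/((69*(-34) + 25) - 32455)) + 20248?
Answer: -962857640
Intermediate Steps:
27688/(1/((69*(-34) + 25) - 32455)) + 20248 = 27688/(1/((-2346 + 25) - 32455)) + 20248 = 27688/(1/(-2321 - 32455)) + 20248 = 27688/(1/(-34776)) + 20248 = 27688/(-1/34776) + 20248 = 27688*(-34776) + 20248 = -962877888 + 20248 = -962857640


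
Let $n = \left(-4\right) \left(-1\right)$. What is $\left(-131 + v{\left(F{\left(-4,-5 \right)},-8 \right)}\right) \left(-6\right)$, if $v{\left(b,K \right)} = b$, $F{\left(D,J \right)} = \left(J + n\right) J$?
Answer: $756$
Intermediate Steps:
$n = 4$
$F{\left(D,J \right)} = J \left(4 + J\right)$ ($F{\left(D,J \right)} = \left(J + 4\right) J = \left(4 + J\right) J = J \left(4 + J\right)$)
$\left(-131 + v{\left(F{\left(-4,-5 \right)},-8 \right)}\right) \left(-6\right) = \left(-131 - 5 \left(4 - 5\right)\right) \left(-6\right) = \left(-131 - -5\right) \left(-6\right) = \left(-131 + 5\right) \left(-6\right) = \left(-126\right) \left(-6\right) = 756$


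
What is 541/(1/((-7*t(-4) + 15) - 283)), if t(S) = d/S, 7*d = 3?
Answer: -578329/4 ≈ -1.4458e+5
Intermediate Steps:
d = 3/7 (d = (1/7)*3 = 3/7 ≈ 0.42857)
t(S) = 3/(7*S)
541/(1/((-7*t(-4) + 15) - 283)) = 541/(1/((-3/(-4) + 15) - 283)) = 541/(1/((-3*(-1)/4 + 15) - 283)) = 541/(1/((-7*(-3/28) + 15) - 283)) = 541/(1/((3/4 + 15) - 283)) = 541/(1/(63/4 - 283)) = 541/(1/(-1069/4)) = 541/(-4/1069) = 541*(-1069/4) = -578329/4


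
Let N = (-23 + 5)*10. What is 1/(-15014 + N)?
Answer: -1/15194 ≈ -6.5815e-5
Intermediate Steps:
N = -180 (N = -18*10 = -180)
1/(-15014 + N) = 1/(-15014 - 180) = 1/(-15194) = -1/15194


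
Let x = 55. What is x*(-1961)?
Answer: -107855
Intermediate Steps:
x*(-1961) = 55*(-1961) = -107855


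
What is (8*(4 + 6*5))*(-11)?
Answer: -2992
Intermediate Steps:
(8*(4 + 6*5))*(-11) = (8*(4 + 30))*(-11) = (8*34)*(-11) = 272*(-11) = -2992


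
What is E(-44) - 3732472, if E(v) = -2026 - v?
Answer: -3734454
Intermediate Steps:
E(-44) - 3732472 = (-2026 - 1*(-44)) - 3732472 = (-2026 + 44) - 3732472 = -1982 - 3732472 = -3734454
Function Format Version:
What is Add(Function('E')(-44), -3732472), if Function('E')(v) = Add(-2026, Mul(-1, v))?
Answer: -3734454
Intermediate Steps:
Add(Function('E')(-44), -3732472) = Add(Add(-2026, Mul(-1, -44)), -3732472) = Add(Add(-2026, 44), -3732472) = Add(-1982, -3732472) = -3734454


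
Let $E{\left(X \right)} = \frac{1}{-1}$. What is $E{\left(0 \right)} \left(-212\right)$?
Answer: $212$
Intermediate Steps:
$E{\left(X \right)} = -1$
$E{\left(0 \right)} \left(-212\right) = \left(-1\right) \left(-212\right) = 212$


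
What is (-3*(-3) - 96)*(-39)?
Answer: 3393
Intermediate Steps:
(-3*(-3) - 96)*(-39) = (9 - 96)*(-39) = -87*(-39) = 3393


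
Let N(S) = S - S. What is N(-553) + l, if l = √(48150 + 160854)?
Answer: 2*√52251 ≈ 457.17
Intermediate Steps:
N(S) = 0
l = 2*√52251 (l = √209004 = 2*√52251 ≈ 457.17)
N(-553) + l = 0 + 2*√52251 = 2*√52251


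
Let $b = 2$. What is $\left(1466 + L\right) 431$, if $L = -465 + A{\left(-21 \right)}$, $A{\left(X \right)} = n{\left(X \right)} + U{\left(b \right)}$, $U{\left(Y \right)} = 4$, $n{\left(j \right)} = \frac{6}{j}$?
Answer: $\frac{3031223}{7} \approx 4.3303 \cdot 10^{5}$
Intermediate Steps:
$A{\left(X \right)} = 4 + \frac{6}{X}$ ($A{\left(X \right)} = \frac{6}{X} + 4 = 4 + \frac{6}{X}$)
$L = - \frac{3229}{7}$ ($L = -465 + \left(4 + \frac{6}{-21}\right) = -465 + \left(4 + 6 \left(- \frac{1}{21}\right)\right) = -465 + \left(4 - \frac{2}{7}\right) = -465 + \frac{26}{7} = - \frac{3229}{7} \approx -461.29$)
$\left(1466 + L\right) 431 = \left(1466 - \frac{3229}{7}\right) 431 = \frac{7033}{7} \cdot 431 = \frac{3031223}{7}$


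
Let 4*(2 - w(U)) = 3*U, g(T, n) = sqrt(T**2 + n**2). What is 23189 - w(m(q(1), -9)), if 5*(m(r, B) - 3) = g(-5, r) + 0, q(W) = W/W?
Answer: 92757/4 + 3*sqrt(26)/20 ≈ 23190.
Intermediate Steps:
q(W) = 1
m(r, B) = 3 + sqrt(25 + r**2)/5 (m(r, B) = 3 + (sqrt((-5)**2 + r**2) + 0)/5 = 3 + (sqrt(25 + r**2) + 0)/5 = 3 + sqrt(25 + r**2)/5)
w(U) = 2 - 3*U/4
23189 - w(m(q(1), -9)) = 23189 - (2 - 3*(3 + sqrt(25 + 1**2)/5)/4) = 23189 - (2 - 3*(3 + sqrt(25 + 1)/5)/4) = 23189 - (2 - 3*(3 + sqrt(26)/5)/4) = 23189 - (2 + (-9/4 - 3*sqrt(26)/20)) = 23189 - (-1/4 - 3*sqrt(26)/20) = 23189 + (1/4 + 3*sqrt(26)/20) = 92757/4 + 3*sqrt(26)/20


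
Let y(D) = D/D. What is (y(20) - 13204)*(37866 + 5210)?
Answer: -568732428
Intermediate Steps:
y(D) = 1
(y(20) - 13204)*(37866 + 5210) = (1 - 13204)*(37866 + 5210) = -13203*43076 = -568732428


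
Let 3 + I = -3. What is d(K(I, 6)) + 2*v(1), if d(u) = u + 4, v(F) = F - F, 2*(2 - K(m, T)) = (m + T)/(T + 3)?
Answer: 6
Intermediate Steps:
I = -6 (I = -3 - 3 = -6)
K(m, T) = 2 - (T + m)/(2*(3 + T)) (K(m, T) = 2 - (m + T)/(2*(T + 3)) = 2 - (T + m)/(2*(3 + T)))
v(F) = 0
d(u) = 4 + u
d(K(I, 6)) + 2*v(1) = (4 + (12 - 1*(-6) + 3*6)/(2*(3 + 6))) + 2*0 = (4 + (½)*(12 + 6 + 18)/9) + 0 = (4 + (½)*(⅑)*36) + 0 = (4 + 2) + 0 = 6 + 0 = 6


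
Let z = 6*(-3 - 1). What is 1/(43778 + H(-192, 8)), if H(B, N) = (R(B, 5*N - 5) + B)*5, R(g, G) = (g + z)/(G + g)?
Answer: 157/6723506 ≈ 2.3351e-5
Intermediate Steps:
z = -24 (z = 6*(-4) = -24)
R(g, G) = (-24 + g)/(G + g) (R(g, G) = (g - 24)/(G + g) = (-24 + g)/(G + g))
H(B, N) = 5*B + 5*(-24 + B)/(-5 + B + 5*N) (H(B, N) = ((-24 + B)/((5*N - 5) + B) + B)*5 = ((-24 + B)/((-5 + 5*N) + B) + B)*5 = ((-24 + B)/(-5 + B + 5*N) + B)*5 = (B + (-24 + B)/(-5 + B + 5*N))*5 = 5*B + 5*(-24 + B)/(-5 + B + 5*N))
1/(43778 + H(-192, 8)) = 1/(43778 + 5*(-24 - 192 - 192*(-5 - 192 + 5*8))/(-5 - 192 + 5*8)) = 1/(43778 + 5*(-24 - 192 - 192*(-5 - 192 + 40))/(-5 - 192 + 40)) = 1/(43778 + 5*(-24 - 192 - 192*(-157))/(-157)) = 1/(43778 + 5*(-1/157)*(-24 - 192 + 30144)) = 1/(43778 + 5*(-1/157)*29928) = 1/(43778 - 149640/157) = 1/(6723506/157) = 157/6723506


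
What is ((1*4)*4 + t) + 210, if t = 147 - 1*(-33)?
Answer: 406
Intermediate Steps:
t = 180 (t = 147 + 33 = 180)
((1*4)*4 + t) + 210 = ((1*4)*4 + 180) + 210 = (4*4 + 180) + 210 = (16 + 180) + 210 = 196 + 210 = 406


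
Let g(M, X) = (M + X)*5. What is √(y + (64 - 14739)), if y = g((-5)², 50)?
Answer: 10*I*√143 ≈ 119.58*I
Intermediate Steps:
g(M, X) = 5*M + 5*X
y = 375 (y = 5*(-5)² + 5*50 = 5*25 + 250 = 125 + 250 = 375)
√(y + (64 - 14739)) = √(375 + (64 - 14739)) = √(375 - 14675) = √(-14300) = 10*I*√143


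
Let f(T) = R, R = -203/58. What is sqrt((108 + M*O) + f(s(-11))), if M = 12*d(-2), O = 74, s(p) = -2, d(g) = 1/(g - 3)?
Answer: I*sqrt(7310)/10 ≈ 8.5499*I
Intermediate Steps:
d(g) = 1/(-3 + g)
R = -7/2 (R = -203*1/58 = -7/2 ≈ -3.5000)
f(T) = -7/2
M = -12/5 (M = 12/(-3 - 2) = 12/(-5) = 12*(-1/5) = -12/5 ≈ -2.4000)
sqrt((108 + M*O) + f(s(-11))) = sqrt((108 - 12/5*74) - 7/2) = sqrt((108 - 888/5) - 7/2) = sqrt(-348/5 - 7/2) = sqrt(-731/10) = I*sqrt(7310)/10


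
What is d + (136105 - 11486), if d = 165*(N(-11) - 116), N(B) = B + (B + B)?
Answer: 100034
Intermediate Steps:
N(B) = 3*B (N(B) = B + 2*B = 3*B)
d = -24585 (d = 165*(3*(-11) - 116) = 165*(-33 - 116) = 165*(-149) = -24585)
d + (136105 - 11486) = -24585 + (136105 - 11486) = -24585 + 124619 = 100034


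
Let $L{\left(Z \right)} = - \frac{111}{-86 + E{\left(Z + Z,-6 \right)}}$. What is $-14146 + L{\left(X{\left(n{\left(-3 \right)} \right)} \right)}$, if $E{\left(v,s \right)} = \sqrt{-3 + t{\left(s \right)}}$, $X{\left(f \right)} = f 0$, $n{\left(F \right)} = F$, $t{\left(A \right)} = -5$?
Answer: $- \frac{17454573}{1234} + \frac{37 i \sqrt{2}}{1234} \approx -14145.0 + 0.042403 i$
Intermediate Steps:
$X{\left(f \right)} = 0$
$E{\left(v,s \right)} = 2 i \sqrt{2}$ ($E{\left(v,s \right)} = \sqrt{-3 - 5} = \sqrt{-8} = 2 i \sqrt{2}$)
$L{\left(Z \right)} = - \frac{111}{-86 + 2 i \sqrt{2}}$
$-14146 + L{\left(X{\left(n{\left(-3 \right)} \right)} \right)} = -14146 + \left(\frac{1591}{1234} + \frac{37 i \sqrt{2}}{1234}\right) = - \frac{17454573}{1234} + \frac{37 i \sqrt{2}}{1234}$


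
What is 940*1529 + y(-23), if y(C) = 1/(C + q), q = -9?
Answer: 45992319/32 ≈ 1.4373e+6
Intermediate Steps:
y(C) = 1/(-9 + C) (y(C) = 1/(C - 9) = 1/(-9 + C))
940*1529 + y(-23) = 940*1529 + 1/(-9 - 23) = 1437260 + 1/(-32) = 1437260 - 1/32 = 45992319/32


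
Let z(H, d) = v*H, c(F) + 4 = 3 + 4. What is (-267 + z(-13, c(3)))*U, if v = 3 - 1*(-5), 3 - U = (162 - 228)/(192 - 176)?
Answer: -21147/8 ≈ -2643.4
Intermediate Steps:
U = 57/8 (U = 3 - (162 - 228)/(192 - 176) = 3 - (-66)/16 = 3 - 1*(-33/8) = 3 + 33/8 = 57/8 ≈ 7.1250)
v = 8 (v = 3 + 5 = 8)
c(F) = 3 (c(F) = -4 + (3 + 4) = -4 + 7 = 3)
z(H, d) = 8*H
(-267 + z(-13, c(3)))*U = (-267 + 8*(-13))*(57/8) = (-267 - 104)*(57/8) = -371*57/8 = -21147/8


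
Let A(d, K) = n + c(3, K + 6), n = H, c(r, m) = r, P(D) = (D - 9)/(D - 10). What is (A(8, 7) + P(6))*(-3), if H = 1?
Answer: -57/4 ≈ -14.250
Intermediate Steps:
P(D) = (-9 + D)/(-10 + D)
n = 1
A(d, K) = 4 (A(d, K) = 1 + 3 = 4)
(A(8, 7) + P(6))*(-3) = (4 + (-9 + 6)/(-10 + 6))*(-3) = (4 - 3/(-4))*(-3) = (4 - ¼*(-3))*(-3) = (4 + ¾)*(-3) = (19/4)*(-3) = -57/4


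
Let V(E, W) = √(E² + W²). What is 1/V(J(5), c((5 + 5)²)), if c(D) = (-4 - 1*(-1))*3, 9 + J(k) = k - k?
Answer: √2/18 ≈ 0.078567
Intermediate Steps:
J(k) = -9 (J(k) = -9 + (k - k) = -9 + 0 = -9)
c(D) = -9 (c(D) = (-4 + 1)*3 = -3*3 = -9)
1/V(J(5), c((5 + 5)²)) = 1/(√((-9)² + (-9)²)) = 1/(√(81 + 81)) = 1/(√162) = 1/(9*√2) = √2/18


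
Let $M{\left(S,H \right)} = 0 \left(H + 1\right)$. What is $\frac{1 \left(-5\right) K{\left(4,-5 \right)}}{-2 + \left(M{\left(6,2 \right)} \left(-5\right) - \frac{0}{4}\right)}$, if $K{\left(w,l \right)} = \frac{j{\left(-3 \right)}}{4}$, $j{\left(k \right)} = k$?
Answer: $- \frac{15}{8} \approx -1.875$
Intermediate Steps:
$M{\left(S,H \right)} = 0$ ($M{\left(S,H \right)} = 0 \left(1 + H\right) = 0$)
$K{\left(w,l \right)} = - \frac{3}{4}$
$\frac{1 \left(-5\right) K{\left(4,-5 \right)}}{-2 + \left(M{\left(6,2 \right)} \left(-5\right) - \frac{0}{4}\right)} = \frac{1 \left(-5\right) \left(- \frac{3}{4}\right)}{-2 + \left(0 \left(-5\right) - \frac{0}{4}\right)} = \frac{\left(-5\right) \left(- \frac{3}{4}\right)}{-2 + \left(0 - 0 \cdot \frac{1}{4}\right)} = \frac{1}{-2 + \left(0 - 0\right)} \frac{15}{4} = \frac{1}{-2 + \left(0 + 0\right)} \frac{15}{4} = \frac{1}{-2 + 0} \cdot \frac{15}{4} = \frac{1}{-2} \cdot \frac{15}{4} = \left(- \frac{1}{2}\right) \frac{15}{4} = - \frac{15}{8}$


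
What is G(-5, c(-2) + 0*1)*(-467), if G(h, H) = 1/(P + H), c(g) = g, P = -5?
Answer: 467/7 ≈ 66.714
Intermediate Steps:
G(h, H) = 1/(-5 + H)
G(-5, c(-2) + 0*1)*(-467) = -467/(-5 + (-2 + 0*1)) = -467/(-5 + (-2 + 0)) = -467/(-5 - 2) = -467/(-7) = -1/7*(-467) = 467/7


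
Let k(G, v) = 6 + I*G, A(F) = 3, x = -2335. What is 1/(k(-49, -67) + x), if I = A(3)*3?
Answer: -1/2770 ≈ -0.00036101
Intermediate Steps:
I = 9 (I = 3*3 = 9)
k(G, v) = 6 + 9*G
1/(k(-49, -67) + x) = 1/((6 + 9*(-49)) - 2335) = 1/((6 - 441) - 2335) = 1/(-435 - 2335) = 1/(-2770) = -1/2770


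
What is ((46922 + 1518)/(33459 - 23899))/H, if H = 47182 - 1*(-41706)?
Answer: 1211/21244232 ≈ 5.7004e-5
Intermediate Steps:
H = 88888 (H = 47182 + 41706 = 88888)
((46922 + 1518)/(33459 - 23899))/H = ((46922 + 1518)/(33459 - 23899))/88888 = (48440/9560)*(1/88888) = (48440*(1/9560))*(1/88888) = (1211/239)*(1/88888) = 1211/21244232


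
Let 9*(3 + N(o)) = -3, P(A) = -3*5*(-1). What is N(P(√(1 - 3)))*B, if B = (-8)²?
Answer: -640/3 ≈ -213.33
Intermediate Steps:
P(A) = 15 (P(A) = -15*(-1) = 15)
N(o) = -10/3 (N(o) = -3 + (⅑)*(-3) = -3 - ⅓ = -10/3)
B = 64
N(P(√(1 - 3)))*B = -10/3*64 = -640/3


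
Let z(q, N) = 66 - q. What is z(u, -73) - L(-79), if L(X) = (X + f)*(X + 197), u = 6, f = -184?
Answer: 31094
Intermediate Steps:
L(X) = (-184 + X)*(197 + X) (L(X) = (X - 184)*(X + 197) = (-184 + X)*(197 + X))
z(u, -73) - L(-79) = (66 - 1*6) - (-36248 + (-79)² + 13*(-79)) = (66 - 6) - (-36248 + 6241 - 1027) = 60 - 1*(-31034) = 60 + 31034 = 31094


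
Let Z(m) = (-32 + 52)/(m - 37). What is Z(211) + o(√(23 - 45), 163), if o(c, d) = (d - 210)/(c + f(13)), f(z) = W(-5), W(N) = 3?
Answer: -11957/2697 + 47*I*√22/31 ≈ -4.4334 + 7.1113*I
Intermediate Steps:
f(z) = 3
o(c, d) = (-210 + d)/(3 + c) (o(c, d) = (d - 210)/(c + 3) = (-210 + d)/(3 + c))
Z(m) = 20/(-37 + m)
Z(211) + o(√(23 - 45), 163) = 20/(-37 + 211) + (-210 + 163)/(3 + √(23 - 45)) = 20/174 - 47/(3 + √(-22)) = 20*(1/174) - 47/(3 + I*√22) = 10/87 - 47/(3 + I*√22)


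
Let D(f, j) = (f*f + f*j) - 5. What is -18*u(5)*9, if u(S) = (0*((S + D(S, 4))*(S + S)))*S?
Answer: 0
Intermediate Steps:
D(f, j) = -5 + f² + f*j (D(f, j) = (f² + f*j) - 5 = -5 + f² + f*j)
u(S) = 0 (u(S) = (0*((S + (-5 + S² + S*4))*(S + S)))*S = (0*((S + (-5 + S² + 4*S))*(2*S)))*S = (0*((-5 + S² + 5*S)*(2*S)))*S = (0*(2*S*(-5 + S² + 5*S)))*S = 0*S = 0)
-18*u(5)*9 = -18*0*9 = 0*9 = 0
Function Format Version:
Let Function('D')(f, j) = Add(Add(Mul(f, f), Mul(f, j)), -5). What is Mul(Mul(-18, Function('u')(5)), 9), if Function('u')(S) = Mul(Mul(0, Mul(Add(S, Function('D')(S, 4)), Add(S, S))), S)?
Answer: 0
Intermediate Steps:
Function('D')(f, j) = Add(-5, Pow(f, 2), Mul(f, j)) (Function('D')(f, j) = Add(Add(Pow(f, 2), Mul(f, j)), -5) = Add(-5, Pow(f, 2), Mul(f, j)))
Function('u')(S) = 0 (Function('u')(S) = Mul(Mul(0, Mul(Add(S, Add(-5, Pow(S, 2), Mul(S, 4))), Add(S, S))), S) = Mul(Mul(0, Mul(Add(S, Add(-5, Pow(S, 2), Mul(4, S))), Mul(2, S))), S) = Mul(Mul(0, Mul(Add(-5, Pow(S, 2), Mul(5, S)), Mul(2, S))), S) = Mul(Mul(0, Mul(2, S, Add(-5, Pow(S, 2), Mul(5, S)))), S) = Mul(0, S) = 0)
Mul(Mul(-18, Function('u')(5)), 9) = Mul(Mul(-18, 0), 9) = Mul(0, 9) = 0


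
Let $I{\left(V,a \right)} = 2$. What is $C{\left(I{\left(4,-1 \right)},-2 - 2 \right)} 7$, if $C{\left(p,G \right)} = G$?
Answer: $-28$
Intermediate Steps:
$C{\left(I{\left(4,-1 \right)},-2 - 2 \right)} 7 = \left(-2 - 2\right) 7 = \left(-4\right) 7 = -28$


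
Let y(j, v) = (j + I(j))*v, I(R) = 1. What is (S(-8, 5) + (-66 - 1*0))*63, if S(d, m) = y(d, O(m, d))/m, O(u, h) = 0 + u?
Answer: -4599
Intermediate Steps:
O(u, h) = u
y(j, v) = v*(1 + j) (y(j, v) = (j + 1)*v = (1 + j)*v = v*(1 + j))
S(d, m) = 1 + d (S(d, m) = (m*(1 + d))/m = 1 + d)
(S(-8, 5) + (-66 - 1*0))*63 = ((1 - 8) + (-66 - 1*0))*63 = (-7 + (-66 + 0))*63 = (-7 - 66)*63 = -73*63 = -4599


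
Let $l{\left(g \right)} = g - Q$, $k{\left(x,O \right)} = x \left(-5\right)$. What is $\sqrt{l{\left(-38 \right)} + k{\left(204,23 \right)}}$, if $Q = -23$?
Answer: $3 i \sqrt{115} \approx 32.171 i$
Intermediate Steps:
$k{\left(x,O \right)} = - 5 x$
$l{\left(g \right)} = 23 + g$ ($l{\left(g \right)} = g - -23 = g + 23 = 23 + g$)
$\sqrt{l{\left(-38 \right)} + k{\left(204,23 \right)}} = \sqrt{\left(23 - 38\right) - 1020} = \sqrt{-15 - 1020} = \sqrt{-1035} = 3 i \sqrt{115}$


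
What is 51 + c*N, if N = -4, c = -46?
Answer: 235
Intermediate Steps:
51 + c*N = 51 - 46*(-4) = 51 + 184 = 235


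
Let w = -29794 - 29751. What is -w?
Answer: 59545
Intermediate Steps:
w = -59545
-w = -1*(-59545) = 59545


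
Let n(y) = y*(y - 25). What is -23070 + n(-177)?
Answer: 12684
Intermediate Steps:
n(y) = y*(-25 + y)
-23070 + n(-177) = -23070 - 177*(-25 - 177) = -23070 - 177*(-202) = -23070 + 35754 = 12684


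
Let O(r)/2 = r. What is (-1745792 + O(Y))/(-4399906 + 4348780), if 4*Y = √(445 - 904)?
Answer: 872896/25563 - I*√51/34084 ≈ 34.147 - 0.00020952*I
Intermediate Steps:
Y = 3*I*√51/4 (Y = √(445 - 904)/4 = √(-459)/4 = (3*I*√51)/4 = 3*I*√51/4 ≈ 5.3561*I)
O(r) = 2*r
(-1745792 + O(Y))/(-4399906 + 4348780) = (-1745792 + 2*(3*I*√51/4))/(-4399906 + 4348780) = (-1745792 + 3*I*√51/2)/(-51126) = (-1745792 + 3*I*√51/2)*(-1/51126) = 872896/25563 - I*√51/34084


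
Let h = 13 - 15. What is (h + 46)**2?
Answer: 1936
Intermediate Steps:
h = -2
(h + 46)**2 = (-2 + 46)**2 = 44**2 = 1936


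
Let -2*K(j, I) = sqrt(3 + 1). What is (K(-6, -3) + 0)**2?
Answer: 1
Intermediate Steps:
K(j, I) = -1 (K(j, I) = -sqrt(3 + 1)/2 = -sqrt(4)/2 = -1/2*2 = -1)
(K(-6, -3) + 0)**2 = (-1 + 0)**2 = (-1)**2 = 1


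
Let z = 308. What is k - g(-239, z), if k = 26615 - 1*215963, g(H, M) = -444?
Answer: -188904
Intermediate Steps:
k = -189348 (k = 26615 - 215963 = -189348)
k - g(-239, z) = -189348 - 1*(-444) = -189348 + 444 = -188904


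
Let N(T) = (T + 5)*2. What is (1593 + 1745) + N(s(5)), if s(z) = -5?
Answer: 3338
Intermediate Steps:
N(T) = 10 + 2*T (N(T) = (5 + T)*2 = 10 + 2*T)
(1593 + 1745) + N(s(5)) = (1593 + 1745) + (10 + 2*(-5)) = 3338 + (10 - 10) = 3338 + 0 = 3338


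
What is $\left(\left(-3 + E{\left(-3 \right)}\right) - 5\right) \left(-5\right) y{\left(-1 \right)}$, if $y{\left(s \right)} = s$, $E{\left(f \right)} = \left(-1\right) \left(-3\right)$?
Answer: $-25$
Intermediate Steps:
$E{\left(f \right)} = 3$
$\left(\left(-3 + E{\left(-3 \right)}\right) - 5\right) \left(-5\right) y{\left(-1 \right)} = \left(\left(-3 + 3\right) - 5\right) \left(-5\right) \left(-1\right) = \left(0 - 5\right) \left(-5\right) \left(-1\right) = \left(-5\right) \left(-5\right) \left(-1\right) = 25 \left(-1\right) = -25$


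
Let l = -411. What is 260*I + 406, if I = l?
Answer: -106454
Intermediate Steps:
I = -411
260*I + 406 = 260*(-411) + 406 = -106860 + 406 = -106454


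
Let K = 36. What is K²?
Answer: 1296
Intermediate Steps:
K² = 36² = 1296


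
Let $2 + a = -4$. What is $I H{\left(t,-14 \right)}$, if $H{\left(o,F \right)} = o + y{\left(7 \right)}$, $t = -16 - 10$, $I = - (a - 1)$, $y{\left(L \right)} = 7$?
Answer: $-133$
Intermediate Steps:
$a = -6$ ($a = -2 - 4 = -6$)
$I = 7$ ($I = - (-6 - 1) = \left(-1\right) \left(-7\right) = 7$)
$t = -26$
$H{\left(o,F \right)} = 7 + o$ ($H{\left(o,F \right)} = o + 7 = 7 + o$)
$I H{\left(t,-14 \right)} = 7 \left(7 - 26\right) = 7 \left(-19\right) = -133$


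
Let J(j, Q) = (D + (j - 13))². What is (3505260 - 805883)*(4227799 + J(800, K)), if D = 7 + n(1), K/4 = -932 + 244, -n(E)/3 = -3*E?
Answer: 13153005965216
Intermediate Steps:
n(E) = 9*E (n(E) = -(-9)*E = 9*E)
K = -2752 (K = 4*(-932 + 244) = 4*(-688) = -2752)
D = 16 (D = 7 + 9*1 = 7 + 9 = 16)
J(j, Q) = (3 + j)² (J(j, Q) = (16 + (j - 13))² = (16 + (-13 + j))² = (3 + j)²)
(3505260 - 805883)*(4227799 + J(800, K)) = (3505260 - 805883)*(4227799 + (3 + 800)²) = 2699377*(4227799 + 803²) = 2699377*(4227799 + 644809) = 2699377*4872608 = 13153005965216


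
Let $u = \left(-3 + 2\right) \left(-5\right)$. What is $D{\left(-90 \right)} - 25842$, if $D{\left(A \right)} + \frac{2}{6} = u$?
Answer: $- \frac{77512}{3} \approx -25837.0$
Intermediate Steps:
$u = 5$ ($u = \left(-1\right) \left(-5\right) = 5$)
$D{\left(A \right)} = \frac{14}{3}$ ($D{\left(A \right)} = - \frac{1}{3} + 5 = \frac{14}{3}$)
$D{\left(-90 \right)} - 25842 = \frac{14}{3} - 25842 = - \frac{77512}{3}$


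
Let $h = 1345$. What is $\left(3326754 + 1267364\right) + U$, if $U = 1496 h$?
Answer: $6606238$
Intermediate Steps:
$U = 2012120$ ($U = 1496 \cdot 1345 = 2012120$)
$\left(3326754 + 1267364\right) + U = \left(3326754 + 1267364\right) + 2012120 = 4594118 + 2012120 = 6606238$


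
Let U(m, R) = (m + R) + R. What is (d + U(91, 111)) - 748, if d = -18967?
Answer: -19402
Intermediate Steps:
U(m, R) = m + 2*R (U(m, R) = (R + m) + R = m + 2*R)
(d + U(91, 111)) - 748 = (-18967 + (91 + 2*111)) - 748 = (-18967 + (91 + 222)) - 748 = (-18967 + 313) - 748 = -18654 - 748 = -19402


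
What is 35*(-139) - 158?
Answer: -5023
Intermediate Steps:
35*(-139) - 158 = -4865 - 158 = -5023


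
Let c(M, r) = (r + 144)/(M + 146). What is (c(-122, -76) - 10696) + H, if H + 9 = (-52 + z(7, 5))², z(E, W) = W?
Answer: -50959/6 ≈ -8493.2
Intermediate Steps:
c(M, r) = (144 + r)/(146 + M)
H = 2200 (H = -9 + (-52 + 5)² = -9 + (-47)² = -9 + 2209 = 2200)
(c(-122, -76) - 10696) + H = ((144 - 76)/(146 - 122) - 10696) + 2200 = (68/24 - 10696) + 2200 = ((1/24)*68 - 10696) + 2200 = (17/6 - 10696) + 2200 = -64159/6 + 2200 = -50959/6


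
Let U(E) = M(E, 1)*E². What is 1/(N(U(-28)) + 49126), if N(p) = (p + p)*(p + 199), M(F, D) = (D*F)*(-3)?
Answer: 1/8700285286 ≈ 1.1494e-10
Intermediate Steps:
M(F, D) = -3*D*F
U(E) = -3*E³ (U(E) = (-3*1*E)*E² = (-3*E)*E² = -3*E³)
N(p) = 2*p*(199 + p) (N(p) = (2*p)*(199 + p) = 2*p*(199 + p))
1/(N(U(-28)) + 49126) = 1/(2*(-3*(-28)³)*(199 - 3*(-28)³) + 49126) = 1/(2*(-3*(-21952))*(199 - 3*(-21952)) + 49126) = 1/(2*65856*(199 + 65856) + 49126) = 1/(2*65856*66055 + 49126) = 1/(8700236160 + 49126) = 1/8700285286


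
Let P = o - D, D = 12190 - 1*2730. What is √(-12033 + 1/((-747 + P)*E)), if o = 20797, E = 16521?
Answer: I*√40925688077953937990/58319130 ≈ 109.7*I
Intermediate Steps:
D = 9460 (D = 12190 - 2730 = 9460)
P = 11337 (P = 20797 - 1*9460 = 20797 - 9460 = 11337)
√(-12033 + 1/((-747 + P)*E)) = √(-12033 + 1/((-747 + 11337)*16521)) = √(-12033 + (1/16521)/10590) = √(-12033 + (1/10590)*(1/16521)) = √(-12033 + 1/174957390) = √(-2105262273869/174957390) = I*√40925688077953937990/58319130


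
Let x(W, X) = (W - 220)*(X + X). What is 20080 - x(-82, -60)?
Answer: -16160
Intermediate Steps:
x(W, X) = 2*X*(-220 + W) (x(W, X) = (-220 + W)*(2*X) = 2*X*(-220 + W))
20080 - x(-82, -60) = 20080 - 2*(-60)*(-220 - 82) = 20080 - 2*(-60)*(-302) = 20080 - 1*36240 = 20080 - 36240 = -16160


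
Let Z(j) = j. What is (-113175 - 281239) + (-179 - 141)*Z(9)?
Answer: -397294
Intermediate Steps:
(-113175 - 281239) + (-179 - 141)*Z(9) = (-113175 - 281239) + (-179 - 141)*9 = -394414 - 320*9 = -394414 - 2880 = -397294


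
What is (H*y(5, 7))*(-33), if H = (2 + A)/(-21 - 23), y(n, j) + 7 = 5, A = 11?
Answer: -39/2 ≈ -19.500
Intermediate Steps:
y(n, j) = -2 (y(n, j) = -7 + 5 = -2)
H = -13/44 (H = (2 + 11)/(-21 - 23) = 13/(-44) = 13*(-1/44) = -13/44 ≈ -0.29545)
(H*y(5, 7))*(-33) = -13/44*(-2)*(-33) = (13/22)*(-33) = -39/2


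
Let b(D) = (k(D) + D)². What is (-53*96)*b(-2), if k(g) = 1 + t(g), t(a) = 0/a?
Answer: -5088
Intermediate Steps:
t(a) = 0
k(g) = 1 (k(g) = 1 + 0 = 1)
b(D) = (1 + D)²
(-53*96)*b(-2) = (-53*96)*(1 - 2)² = -5088*(-1)² = -5088*1 = -5088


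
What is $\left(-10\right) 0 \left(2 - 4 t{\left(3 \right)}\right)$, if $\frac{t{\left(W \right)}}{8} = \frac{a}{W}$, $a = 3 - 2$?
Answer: $0$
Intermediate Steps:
$a = 1$ ($a = 3 - 2 = 1$)
$t{\left(W \right)} = \frac{8}{W}$ ($t{\left(W \right)} = 8 \cdot 1 \frac{1}{W} = \frac{8}{W}$)
$\left(-10\right) 0 \left(2 - 4 t{\left(3 \right)}\right) = \left(-10\right) 0 \left(2 - 4 \cdot \frac{8}{3}\right) = 0 \left(2 - 4 \cdot 8 \cdot \frac{1}{3}\right) = 0 \left(2 - \frac{32}{3}\right) = 0 \left(- \frac{26}{3}\right) = 0$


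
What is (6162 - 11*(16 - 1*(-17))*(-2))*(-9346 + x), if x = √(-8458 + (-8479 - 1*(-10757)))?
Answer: -64375248 + 13776*I*√1545 ≈ -6.4375e+7 + 5.4149e+5*I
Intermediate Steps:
x = 2*I*√1545 (x = √(-8458 + (-8479 + 10757)) = √(-8458 + 2278) = √(-6180) = 2*I*√1545 ≈ 78.613*I)
(6162 - 11*(16 - 1*(-17))*(-2))*(-9346 + x) = (6162 - 11*(16 - 1*(-17))*(-2))*(-9346 + 2*I*√1545) = (6162 - 11*(16 + 17)*(-2))*(-9346 + 2*I*√1545) = (6162 - 11*33*(-2))*(-9346 + 2*I*√1545) = (6162 - 363*(-2))*(-9346 + 2*I*√1545) = (6162 + 726)*(-9346 + 2*I*√1545) = 6888*(-9346 + 2*I*√1545) = -64375248 + 13776*I*√1545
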